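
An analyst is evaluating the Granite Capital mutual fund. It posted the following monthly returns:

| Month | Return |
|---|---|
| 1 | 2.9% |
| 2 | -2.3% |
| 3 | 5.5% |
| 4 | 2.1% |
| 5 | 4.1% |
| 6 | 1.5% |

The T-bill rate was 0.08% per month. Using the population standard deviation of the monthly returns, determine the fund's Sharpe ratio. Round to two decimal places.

0.91

r̄ = (2.9 − 2.3 + 5.5 + 2.1 + 4.1 + 1.5) / 6 = 2.3000%
Σ(r − r̄)² = 35.6800; population σ = √(35.6800/6) = 2.4386%
Sharpe = (r̄ − rf) / σ = (2.3000 − 0.08) / 2.4386 = 2.2200 / 2.4386 = 0.9104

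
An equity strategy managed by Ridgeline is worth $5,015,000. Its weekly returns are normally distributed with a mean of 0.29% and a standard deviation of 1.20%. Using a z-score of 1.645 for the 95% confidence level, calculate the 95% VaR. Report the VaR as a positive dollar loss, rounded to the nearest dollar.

Return at the 95% tail: μ − z·σ = 0.29% − 1.645 × 1.20% = 0.29 − 1.9740 = -1.6840%
VaR = −(-1.6840%) × $5,015,000 = 1.6840% × $5,015,000 = $84,453

$84,453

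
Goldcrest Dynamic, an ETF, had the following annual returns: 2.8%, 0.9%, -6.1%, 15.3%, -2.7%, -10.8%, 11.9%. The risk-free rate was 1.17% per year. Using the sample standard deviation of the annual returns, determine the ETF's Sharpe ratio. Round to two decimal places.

0.05

r̄ = (2.8 + 0.9 − 6.1 + 15.3 − 2.7 − 10.8 + 11.9) / 7 = 11.30 / 7 = 1.6143%
Σ(r − r̄)² = (2.8 − 1.6143)² + (0.9 − 1.6143)² + (-6.1 − 1.6143)² + … = 527.2486
σ = √[527.2486 / 6] = 9.3742%
Sharpe = (r̄ − rf) / σ = (1.6143 − 1.17) / 9.3742 = 0.4443 / 9.3742 = 0.0474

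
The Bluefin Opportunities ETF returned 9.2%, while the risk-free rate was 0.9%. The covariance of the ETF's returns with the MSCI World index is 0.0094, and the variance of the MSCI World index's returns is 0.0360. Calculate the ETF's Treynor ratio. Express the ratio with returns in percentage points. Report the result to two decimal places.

31.79

β = Cov / Var = 0.0094 / 0.0360 = 0.2611
Treynor = (Rp − Rf) / β = (9.2% − 0.9%) / 0.2611 = 8.30 / 0.2611 = 31.7886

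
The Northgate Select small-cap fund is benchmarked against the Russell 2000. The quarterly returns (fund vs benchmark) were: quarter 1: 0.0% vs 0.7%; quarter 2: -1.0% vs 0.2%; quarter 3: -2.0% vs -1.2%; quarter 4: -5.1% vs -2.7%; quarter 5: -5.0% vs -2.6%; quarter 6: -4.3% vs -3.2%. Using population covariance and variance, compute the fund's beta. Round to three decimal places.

r̄p = -2.9000%,  r̄m = -1.4667%
Cov = Σ(rp − r̄p)(rm − r̄m) / 6 = 2.8683
Var(rm) = Σ(rm − r̄m)² / 6 = 2.2256
β = Cov / Var = 2.8683 / 2.2256 = 1.2888

1.289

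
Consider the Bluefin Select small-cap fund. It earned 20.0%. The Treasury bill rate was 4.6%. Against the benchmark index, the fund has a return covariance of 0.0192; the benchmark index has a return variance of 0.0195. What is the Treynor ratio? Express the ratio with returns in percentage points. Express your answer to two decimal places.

β = Cov / Var = 0.0192 / 0.0195 = 0.9846
Treynor = (Rp − Rf) / β = (20.0% − 4.6%) / 0.9846 = 15.40 / 0.9846 = 15.6409

15.64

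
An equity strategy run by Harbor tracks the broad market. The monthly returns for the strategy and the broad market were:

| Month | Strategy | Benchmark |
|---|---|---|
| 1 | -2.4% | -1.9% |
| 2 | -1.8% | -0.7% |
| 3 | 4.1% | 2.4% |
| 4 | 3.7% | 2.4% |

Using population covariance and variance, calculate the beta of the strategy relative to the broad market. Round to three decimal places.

1.566

r̄p = 0.9000%,  r̄m = 0.5500%
Cov = Σ(rp − r̄p)(rm − r̄m) / 4 = 5.6400
Var(rm) = Σ(rm − r̄m)² / 4 = 3.6025
β = Cov / Var = 5.6400 / 3.6025 = 1.5656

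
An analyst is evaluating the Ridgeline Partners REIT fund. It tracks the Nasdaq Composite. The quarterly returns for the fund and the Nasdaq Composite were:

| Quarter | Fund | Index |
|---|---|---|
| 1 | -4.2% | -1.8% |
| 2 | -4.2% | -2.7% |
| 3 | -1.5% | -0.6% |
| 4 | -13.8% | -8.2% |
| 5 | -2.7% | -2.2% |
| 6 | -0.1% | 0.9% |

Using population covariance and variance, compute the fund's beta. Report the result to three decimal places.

1.540

r̄p = -4.4167%,  r̄m = -2.4333%
Cov = Σ(rp − r̄p)(rm − r̄m) / 6 = 12.3878
Var(rm) = Σ(rm − r̄m)² / 6 = 8.0422
β = Cov / Var = 12.3878 / 8.0422 = 1.5403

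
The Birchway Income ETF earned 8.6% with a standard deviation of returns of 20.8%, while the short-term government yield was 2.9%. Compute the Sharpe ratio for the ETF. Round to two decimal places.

Sharpe = (Rp − Rf) / σp = (8.6% − 2.9%) / 20.8% = 5.70% / 20.8% = 0.2740

0.27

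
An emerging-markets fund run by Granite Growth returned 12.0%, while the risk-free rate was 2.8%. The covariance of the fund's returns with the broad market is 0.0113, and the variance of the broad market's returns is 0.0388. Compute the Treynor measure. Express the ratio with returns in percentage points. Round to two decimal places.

β = Cov / Var = 0.0113 / 0.0388 = 0.2912
Treynor = (Rp − Rf) / β = (12.0% − 2.8%) / 0.2912 = 9.20 / 0.2912 = 31.5934

31.59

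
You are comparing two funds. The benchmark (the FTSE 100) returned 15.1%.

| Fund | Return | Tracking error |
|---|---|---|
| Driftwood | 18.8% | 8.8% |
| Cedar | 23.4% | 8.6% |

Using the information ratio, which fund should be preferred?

Driftwood: IR = (18.8% − 15.1%) / 8.8% = 0.420
Cedar: IR = (23.4% − 15.1%) / 8.6% = 0.965
Highest: Cedar (0.965).

Cedar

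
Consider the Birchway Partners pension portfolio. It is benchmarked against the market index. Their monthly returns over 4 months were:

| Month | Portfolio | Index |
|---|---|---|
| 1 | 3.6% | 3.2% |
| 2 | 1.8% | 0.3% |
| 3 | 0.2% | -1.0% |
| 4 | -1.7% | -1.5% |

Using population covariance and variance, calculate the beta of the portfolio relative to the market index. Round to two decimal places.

1.01

r̄p = 0.9750%,  r̄m = 0.2500%
Cov = Σ(rp − r̄p)(rm − r̄m) / 4 = 3.3588
Var(rm) = Σ(rm − r̄m)² / 4 = 3.3325
β = Cov / Var = 3.3588 / 3.3325 = 1.0079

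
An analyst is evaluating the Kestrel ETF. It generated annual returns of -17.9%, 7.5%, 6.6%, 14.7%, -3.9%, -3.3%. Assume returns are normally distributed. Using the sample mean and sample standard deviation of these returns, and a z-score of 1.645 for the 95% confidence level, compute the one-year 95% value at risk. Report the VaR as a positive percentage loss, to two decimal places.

18.28

r̄ = (-17.9 + 7.5 + 6.6 + 14.7 − 3.9 − 3.3) / 6 = 3.70 / 6 = 0.6167%
Sample σ = √[Σ(r − r̄)² / 5] = √[660.1283 / 5] = √132.0257 = 11.4902%
VaR = −(r̄ − z·σ) = −(0.6167 − 1.645 × 11.4902) = −(-18.2847) = 18.2847%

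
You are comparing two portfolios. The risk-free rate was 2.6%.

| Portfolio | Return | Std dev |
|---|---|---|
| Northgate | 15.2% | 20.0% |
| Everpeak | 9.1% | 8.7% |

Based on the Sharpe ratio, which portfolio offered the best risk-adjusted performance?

Northgate: Sharpe ratio = (15.2% − 2.6%) / 20.0% = 0.630
Everpeak: Sharpe ratio = (9.1% − 2.6%) / 8.7% = 0.747
Highest: Everpeak (0.747).

Everpeak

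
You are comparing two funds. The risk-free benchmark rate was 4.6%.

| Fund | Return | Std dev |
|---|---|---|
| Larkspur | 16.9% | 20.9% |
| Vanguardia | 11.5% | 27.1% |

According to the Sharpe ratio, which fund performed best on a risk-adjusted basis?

Larkspur

Larkspur: Sharpe ratio = (16.9% − 4.6%) / 20.9% = 0.589
Vanguardia: Sharpe ratio = (11.5% − 4.6%) / 27.1% = 0.255
Highest: Larkspur (0.589).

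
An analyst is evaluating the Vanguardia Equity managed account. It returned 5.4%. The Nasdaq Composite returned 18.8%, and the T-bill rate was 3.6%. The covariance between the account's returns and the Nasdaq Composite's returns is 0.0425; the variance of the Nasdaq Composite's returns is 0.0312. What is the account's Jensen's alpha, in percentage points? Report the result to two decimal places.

β = Cov / Var = 0.0425 / 0.0312 = 1.3622
E[R] = Rf + β(Rm − Rf) = 3.6% + 1.3622 × (18.8% − 3.6%) = 24.3054%
α = Rp − E[R] = 5.4% − 24.3054% = -18.9054

-18.91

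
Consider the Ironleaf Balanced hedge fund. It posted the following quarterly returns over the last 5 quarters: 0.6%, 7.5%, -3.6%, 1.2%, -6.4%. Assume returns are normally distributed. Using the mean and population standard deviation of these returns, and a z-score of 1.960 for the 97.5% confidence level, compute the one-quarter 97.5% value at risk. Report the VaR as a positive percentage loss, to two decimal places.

9.41

r̄ = (0.6 + 7.5 − 3.6 + 1.2 − 6.4) / 5 = -0.1400%
Σ(r − r̄)² = (0.6 − (-0.1400))² + (7.5 − (-0.1400))² + (-3.6 − (-0.1400))² + … = 111.8720
population σ = √(111.8720 / 5) = √22.3744 = 4.7302%
VaR = −(r̄ − z·σ) = −(-0.1400 − 1.960 × 4.7302) = −(-9.4112) = 9.4112%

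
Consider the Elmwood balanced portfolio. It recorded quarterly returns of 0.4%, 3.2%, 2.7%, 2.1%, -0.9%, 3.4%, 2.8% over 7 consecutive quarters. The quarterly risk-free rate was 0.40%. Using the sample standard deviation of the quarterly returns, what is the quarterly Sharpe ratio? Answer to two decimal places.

r̄ = (0.4 + 3.2 + 2.7 + 2.1 − 0.9 + 3.4 + 2.8) / 7 = 1.9571%
Σ(r − r̄)² = 15.4971; sample σ = √(15.4971/6) = 1.6071%
Sharpe = (r̄ − rf) / σ = (1.9571 − 0.4) / 1.6071 = 1.5571 / 1.6071 = 0.9689

0.97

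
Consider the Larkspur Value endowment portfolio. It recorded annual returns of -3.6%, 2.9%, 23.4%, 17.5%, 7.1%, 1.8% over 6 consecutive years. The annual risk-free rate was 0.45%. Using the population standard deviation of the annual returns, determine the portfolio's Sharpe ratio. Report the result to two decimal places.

0.83

Mean return r̄ = 49.10 / 6 = 8.1833%
Σ(r − r̄)² = (-3.6 − 8.1833)² + (2.9 − 8.1833)² + (23.4 − 8.1833)² + … = 527.0283
population σ = √(527.0283 / 6) = √87.8381 = 9.3722%
Sharpe = (r̄ − rf) / σ = (8.1833 − 0.45) / 9.3722 = 7.7333 / 9.3722 = 0.8251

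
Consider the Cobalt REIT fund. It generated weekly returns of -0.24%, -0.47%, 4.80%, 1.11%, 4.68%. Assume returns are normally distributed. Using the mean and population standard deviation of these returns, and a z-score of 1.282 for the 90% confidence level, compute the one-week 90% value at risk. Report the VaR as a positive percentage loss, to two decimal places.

1.00

Mean return μ = 9.880 / 5 = 1.9760%
Σ(r − μ)² = 26.9301; population σ = √(26.9301/5) = 2.3208%
VaR = −(μ − z·σ) = −(1.9760 − 1.282 × 2.3208) = −(-0.9993) = 0.9993%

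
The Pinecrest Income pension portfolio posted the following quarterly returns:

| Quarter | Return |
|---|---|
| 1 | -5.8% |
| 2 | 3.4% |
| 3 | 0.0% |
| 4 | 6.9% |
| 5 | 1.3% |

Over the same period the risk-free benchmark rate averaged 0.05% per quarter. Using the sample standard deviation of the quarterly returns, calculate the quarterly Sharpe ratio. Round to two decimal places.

0.24

μ = (-5.8 + 3.4 + 0 + 6.9 + 1.3) / 5 = 1.1600%
Σ(r − μ)² = (-5.8 − 1.1600)² + (3.4 − 1.1600)² + … = 87.7720
sample σ = √(87.7720 / 4) = √21.9430 = 4.6843%
Sharpe = (μ − rf) / σ = (1.1600 − 0.05) / 4.6843 = 1.1100 / 4.6843 = 0.2370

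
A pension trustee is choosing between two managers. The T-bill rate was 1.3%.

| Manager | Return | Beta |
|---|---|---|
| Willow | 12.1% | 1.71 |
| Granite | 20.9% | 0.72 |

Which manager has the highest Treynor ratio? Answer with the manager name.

Granite

Willow: Treynor = (12.1% − 1.3%) / 1.71 = 6.316
Granite: Treynor = (20.9% − 1.3%) / 0.72 = 27.222
Highest: Granite (27.222).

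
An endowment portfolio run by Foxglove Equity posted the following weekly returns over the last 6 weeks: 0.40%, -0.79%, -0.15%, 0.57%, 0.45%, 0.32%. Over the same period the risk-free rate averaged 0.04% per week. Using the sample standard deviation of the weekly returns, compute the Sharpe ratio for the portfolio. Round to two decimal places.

r̄ = (0.4 − 0.79 − 0.15 + 0.57 + 0.45 + 0.32) / 6 = 0.1333%
Σ(r − r̄)² = 1.3297; sample σ = √(1.3297/5) = 0.5157%
Sharpe = (r̄ − rf) / σ = (0.1333 − 0.04) / 0.5157 = 0.0933 / 0.5157 = 0.1809

0.18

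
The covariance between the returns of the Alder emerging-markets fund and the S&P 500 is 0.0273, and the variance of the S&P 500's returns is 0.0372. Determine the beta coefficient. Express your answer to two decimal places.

β = Cov(Rp, Rm) / Var(Rm) = 0.0273 / 0.0372 = 0.7339

0.73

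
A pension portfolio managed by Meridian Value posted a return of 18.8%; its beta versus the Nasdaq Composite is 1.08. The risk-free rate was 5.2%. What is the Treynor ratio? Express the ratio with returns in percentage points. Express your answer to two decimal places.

12.59

Treynor = (Rp − Rf) / β = (18.8% − 5.2%) / 1.08 = 13.60 / 1.08 = 12.5926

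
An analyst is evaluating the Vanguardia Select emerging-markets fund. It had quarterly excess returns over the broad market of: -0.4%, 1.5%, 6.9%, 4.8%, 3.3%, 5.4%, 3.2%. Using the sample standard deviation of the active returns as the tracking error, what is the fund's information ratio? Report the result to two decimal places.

1.44

r̄ = (-0.4 + 1.5 + 6.9 + 4.8 + 3.3 + 5.4 + 3.2) / 7 = 3.5286%
Σ(r − r̄)² = (-0.4 − 3.5286)² + (1.5 − 3.5286)² + (6.9 − 3.5286)² + … = 36.1943
sample σ = √(36.1943 / 6) = √6.0324 = 2.4561%
IR = r̄ / tracking error = 3.5286 / 2.4561 = 1.4367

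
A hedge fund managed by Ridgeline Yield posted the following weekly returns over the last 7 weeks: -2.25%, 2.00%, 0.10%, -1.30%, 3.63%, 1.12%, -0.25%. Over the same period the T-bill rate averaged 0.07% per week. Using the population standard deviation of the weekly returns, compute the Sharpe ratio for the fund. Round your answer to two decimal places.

μ = (-2.25 + 2 + 0.1 − 1.3 + 3.63 + 1.12 − 0.25) / 7 = 3.050 / 7 = 0.4357%
Population σ = √[Σ(r − μ)² / 7] = √[23.9274 / 7] = √3.4182 = 1.8488%
Sharpe = (μ − rf) / σ = (0.4357 − 0.07) / 1.8488 = 0.3657 / 1.8488 = 0.1978

0.20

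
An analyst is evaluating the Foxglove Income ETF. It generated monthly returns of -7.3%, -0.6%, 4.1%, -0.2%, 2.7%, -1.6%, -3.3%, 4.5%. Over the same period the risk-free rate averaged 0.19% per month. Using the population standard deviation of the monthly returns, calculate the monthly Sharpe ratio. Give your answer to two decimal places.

r̄ = (-7.3 − 0.6 + 4.1 − 0.2 + 2.7 − 1.6 − 3.3 + 4.5) / 8 = -0.2125%
Population σ = √[Σ(r − r̄)² / 8] = √[111.1288 / 8] = √13.8911 = 3.7271%
Sharpe = (r̄ − rf) / σ = (-0.2125 − 0.19) / 3.7271 = -0.4025 / 3.7271 = -0.1080

-0.11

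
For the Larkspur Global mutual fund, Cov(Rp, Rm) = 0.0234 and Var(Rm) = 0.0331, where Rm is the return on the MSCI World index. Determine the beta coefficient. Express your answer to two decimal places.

β = Cov(Rp, Rm) / Var(Rm) = 0.0234 / 0.0331 = 0.7069

0.71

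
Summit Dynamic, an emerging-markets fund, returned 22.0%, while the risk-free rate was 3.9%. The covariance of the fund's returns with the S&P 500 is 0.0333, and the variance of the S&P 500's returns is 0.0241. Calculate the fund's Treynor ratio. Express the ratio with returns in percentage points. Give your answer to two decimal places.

13.10

β = Cov / Var = 0.0333 / 0.0241 = 1.3817
Treynor = (Rp − Rf) / β = (22.0% − 3.9%) / 1.3817 = 18.10 / 1.3817 = 13.0998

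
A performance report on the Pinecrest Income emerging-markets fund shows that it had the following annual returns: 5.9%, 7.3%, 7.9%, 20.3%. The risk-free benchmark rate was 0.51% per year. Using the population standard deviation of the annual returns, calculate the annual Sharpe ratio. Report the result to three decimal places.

1.699

r̄ = (5.9 + 7.3 + 7.9 + 20.3) / 4 = 41.40 / 4 = 10.3500%
Σ(r − r̄)² = 134.1100; population σ = √(134.1100/4) = 5.7903%
Sharpe = (r̄ − rf) / σ = (10.3500 − 0.51) / 5.7903 = 9.8400 / 5.7903 = 1.6994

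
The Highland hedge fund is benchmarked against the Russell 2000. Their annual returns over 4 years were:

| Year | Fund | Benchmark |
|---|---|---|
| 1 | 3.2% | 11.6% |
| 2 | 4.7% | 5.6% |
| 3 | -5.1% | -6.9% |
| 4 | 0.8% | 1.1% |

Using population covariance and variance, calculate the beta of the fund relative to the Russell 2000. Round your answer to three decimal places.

0.490

r̄p = 0.9000%,  r̄m = 2.8500%
Cov = Σ(rp − r̄p)(rm − r̄m) / 4 = 22.3125
Var(rm) = Σ(rm − r̄m)² / 4 = 45.5625
β = Cov / Var = 22.3125 / 45.5625 = 0.4897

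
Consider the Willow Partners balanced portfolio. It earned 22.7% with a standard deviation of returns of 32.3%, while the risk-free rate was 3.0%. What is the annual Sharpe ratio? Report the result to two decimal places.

Sharpe = (Rp − Rf) / σp = (22.7% − 3.0%) / 32.3% = 19.70% / 32.3% = 0.6099

0.61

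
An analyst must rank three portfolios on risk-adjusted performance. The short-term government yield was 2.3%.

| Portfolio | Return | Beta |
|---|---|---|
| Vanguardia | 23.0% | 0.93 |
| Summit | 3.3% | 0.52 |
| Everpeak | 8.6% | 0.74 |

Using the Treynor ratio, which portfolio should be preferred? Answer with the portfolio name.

Vanguardia: Treynor = (23.0% − 2.3%) / 0.93 = 22.258
Summit: Treynor = (3.3% − 2.3%) / 0.52 = 1.923
Everpeak: Treynor = (8.6% − 2.3%) / 0.74 = 8.514
Highest: Vanguardia (22.258).

Vanguardia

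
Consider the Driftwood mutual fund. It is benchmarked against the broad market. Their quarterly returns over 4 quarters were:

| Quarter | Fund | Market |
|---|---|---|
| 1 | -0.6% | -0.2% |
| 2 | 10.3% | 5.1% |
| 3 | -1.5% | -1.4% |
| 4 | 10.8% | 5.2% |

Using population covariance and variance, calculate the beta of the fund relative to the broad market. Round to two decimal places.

1.93

r̄p = 4.7500%,  r̄m = 2.1750%
Cov = Σ(rp − r̄p)(rm − r̄m) / 4 = 17.3963
Var(rm) = Σ(rm − r̄m)² / 4 = 9.0319
β = Cov / Var = 17.3963 / 9.0319 = 1.9261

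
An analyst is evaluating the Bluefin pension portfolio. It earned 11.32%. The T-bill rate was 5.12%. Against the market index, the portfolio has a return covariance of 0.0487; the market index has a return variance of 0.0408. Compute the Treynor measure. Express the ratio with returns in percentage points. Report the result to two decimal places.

β = Cov / Var = 0.0487 / 0.0408 = 1.1936
Treynor = (Rp − Rf) / β = (11.32% − 5.12%) / 1.1936 = 6.20 / 1.1936 = 5.1944

5.19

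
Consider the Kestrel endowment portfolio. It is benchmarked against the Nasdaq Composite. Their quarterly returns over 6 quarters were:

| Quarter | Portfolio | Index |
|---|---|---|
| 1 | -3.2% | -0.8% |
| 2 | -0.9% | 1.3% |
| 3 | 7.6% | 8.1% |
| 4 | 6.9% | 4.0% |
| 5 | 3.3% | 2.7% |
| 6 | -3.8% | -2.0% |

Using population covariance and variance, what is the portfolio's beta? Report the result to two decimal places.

r̄p = 1.6500%,  r̄m = 2.2167%
Cov = Σ(rp − r̄p)(rm − r̄m) / 6 = 14.1858
Var(rm) = Σ(rm − r̄m)² / 6 = 10.9581
β = Cov / Var = 14.1858 / 10.9581 = 1.2945

1.29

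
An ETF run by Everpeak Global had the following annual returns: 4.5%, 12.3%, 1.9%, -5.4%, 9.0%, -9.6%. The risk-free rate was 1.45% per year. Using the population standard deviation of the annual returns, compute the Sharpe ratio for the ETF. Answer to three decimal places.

0.087

r̄ = (4.5 + 12.3 + 1.9 − 5.4 + 9 − 9.6) / 6 = 2.1167%
Σ(r − r̄)² = (4.5 − 2.1167)² + (12.3 − 2.1167)² + … = 350.5883
σ = √[350.5883 / 6] = 7.6440%
Sharpe = (r̄ − rf) / σ = (2.1167 − 1.45) / 7.6440 = 0.6667 / 7.6440 = 0.0872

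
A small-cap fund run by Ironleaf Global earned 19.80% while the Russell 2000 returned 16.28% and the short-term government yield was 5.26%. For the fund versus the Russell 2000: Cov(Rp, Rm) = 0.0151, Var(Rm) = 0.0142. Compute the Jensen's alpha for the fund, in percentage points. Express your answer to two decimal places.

2.82

β = Cov / Var = 0.0151 / 0.0142 = 1.0634
E[R] = Rf + β(Rm − Rf) = 5.26% + 1.0634 × (16.28% − 5.26%) = 16.9787%
α = Rp − E[R] = 19.80% − 16.9787% = 2.8213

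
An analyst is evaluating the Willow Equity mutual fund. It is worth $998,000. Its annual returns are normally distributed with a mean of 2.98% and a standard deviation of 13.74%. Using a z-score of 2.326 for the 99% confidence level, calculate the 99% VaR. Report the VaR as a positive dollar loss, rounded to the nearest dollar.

$289,213

Return at the 99% tail: μ − z·σ = 2.98% − 2.326 × 13.74% = 2.98 − 31.95924 = -28.97924%
VaR = −(-28.97924%) × $998,000 = 28.97924% × $998,000 = $289,213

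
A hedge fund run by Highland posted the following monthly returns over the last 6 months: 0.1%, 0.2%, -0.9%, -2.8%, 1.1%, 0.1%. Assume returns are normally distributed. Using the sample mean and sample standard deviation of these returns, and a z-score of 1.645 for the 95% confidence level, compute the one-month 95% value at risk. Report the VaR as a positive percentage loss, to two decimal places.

Mean return μ = -2.20 / 6 = -0.3667%
Σ(r − μ)² = 9.1133; sample σ = √(9.1133/5) = 1.3501%
VaR = −(μ − z·σ) = −(-0.3667 − 1.645 × 1.3501) = −(-2.5876) = 2.5876%

2.59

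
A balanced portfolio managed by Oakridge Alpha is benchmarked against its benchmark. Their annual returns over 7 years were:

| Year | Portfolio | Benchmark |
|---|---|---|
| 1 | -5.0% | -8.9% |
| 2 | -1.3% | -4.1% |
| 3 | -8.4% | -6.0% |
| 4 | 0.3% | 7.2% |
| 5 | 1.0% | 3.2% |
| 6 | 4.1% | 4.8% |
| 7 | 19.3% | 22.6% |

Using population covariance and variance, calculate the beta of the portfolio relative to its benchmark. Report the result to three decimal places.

0.789

r̄p = 1.4286%,  r̄m = 2.6857%
Cov = Σ(rp − r̄p)(rm − r̄m) / 7 = 76.3704
Var(rm) = Σ(rm − r̄m)² / 7 = 96.7727
β = Cov / Var = 76.3704 / 96.7727 = 0.7892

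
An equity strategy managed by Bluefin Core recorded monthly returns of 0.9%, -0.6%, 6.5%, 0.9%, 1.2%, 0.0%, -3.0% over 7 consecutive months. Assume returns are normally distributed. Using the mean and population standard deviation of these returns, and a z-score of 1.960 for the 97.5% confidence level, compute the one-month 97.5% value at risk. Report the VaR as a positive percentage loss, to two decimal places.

4.38

r̄ = (0.9 − 0.6 + 6.5 + 0.9 + 1.2 + 0 − 3) / 7 = 0.8429%
Σ(r − r̄)² = (0.9 − 0.8429)² + (-0.6 − 0.8429)² + … = 49.6971
population σ = √(49.6971 / 7) = √7.0996 = 2.6645%
VaR = −(r̄ − z·σ) = −(0.8429 − 1.960 × 2.6645) = −(-4.3795) = 4.3795%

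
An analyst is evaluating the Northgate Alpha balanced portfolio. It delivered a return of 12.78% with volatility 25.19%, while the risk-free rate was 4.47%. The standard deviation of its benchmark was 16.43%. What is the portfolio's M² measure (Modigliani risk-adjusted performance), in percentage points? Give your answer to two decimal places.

9.89

Sharpe = (Rp − Rf) / σp = (12.78% − 4.47%) / 25.19% = 0.3299
M² = Rf + Sharpe × σm = 4.47% + 0.3299 × 16.43% = 9.8903%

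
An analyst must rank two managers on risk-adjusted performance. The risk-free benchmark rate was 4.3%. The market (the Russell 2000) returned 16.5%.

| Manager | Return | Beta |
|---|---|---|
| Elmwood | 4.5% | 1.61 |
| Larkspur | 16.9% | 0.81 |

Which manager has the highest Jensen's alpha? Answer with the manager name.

Elmwood: α = 4.5% − [4.3% + 1.61 × (16.5% − 4.3%)] = -19.442
Larkspur: α = 16.9% − [4.3% + 0.81 × (16.5% − 4.3%)] = 2.718
Highest: Larkspur (2.718).

Larkspur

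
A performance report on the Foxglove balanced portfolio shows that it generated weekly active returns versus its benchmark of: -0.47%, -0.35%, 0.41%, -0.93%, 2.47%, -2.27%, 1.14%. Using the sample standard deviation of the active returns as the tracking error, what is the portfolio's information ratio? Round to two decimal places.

Mean return r̄ = 0.000 / 7 = 0.0000%
Σ(r − r̄)² = (-0.47 − 0.0000)² + (-0.35 − 0.0000)² + (0.41 − 0.0000)² + … = 13.9298
sample σ = √(13.9298 / 6) = √2.3216 = 1.5237%
IR = r̄ / tracking error = 0.0000 / 1.5237 = 0.0000

0.00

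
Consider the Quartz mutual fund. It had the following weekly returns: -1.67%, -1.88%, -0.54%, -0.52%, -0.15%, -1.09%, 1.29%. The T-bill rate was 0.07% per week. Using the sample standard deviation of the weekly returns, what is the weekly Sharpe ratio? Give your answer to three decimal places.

-0.678

r̄ = (-1.67 − 1.88 − 0.54 − 0.52 − 0.15 − 1.09 + 1.29) / 7 = -0.6514%
Sample σ = √[Σ(r − r̄)² / 6] = √[6.7895 / 6] = √1.1316 = 1.0638%
Sharpe = (r̄ − rf) / σ = (-0.6514 − 0.07) / 1.0638 = -0.7214 / 1.0638 = -0.6781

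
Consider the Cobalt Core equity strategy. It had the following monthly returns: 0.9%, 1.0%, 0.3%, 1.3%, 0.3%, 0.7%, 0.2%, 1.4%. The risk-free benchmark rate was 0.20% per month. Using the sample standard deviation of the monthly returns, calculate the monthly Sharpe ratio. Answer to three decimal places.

r̄ = (0.9 + 1 + 0.3 + 1.3 + 0.3 + 0.7 + 0.2 + 1.4) / 8 = 0.7625%
Σ(r − r̄)² = 1.5188; sample σ = √(1.5188/7) = 0.4658%
Sharpe = (r̄ − rf) / σ = (0.7625 − 0.2) / 0.4658 = 0.5625 / 0.4658 = 1.2076

1.208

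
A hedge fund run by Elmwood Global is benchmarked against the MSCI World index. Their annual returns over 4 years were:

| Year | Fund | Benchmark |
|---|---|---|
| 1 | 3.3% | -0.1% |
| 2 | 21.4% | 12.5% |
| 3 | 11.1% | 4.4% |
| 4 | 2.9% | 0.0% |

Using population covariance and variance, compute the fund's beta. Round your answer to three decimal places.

r̄p = 9.6750%,  r̄m = 4.2000%
Cov = Σ(rp − r̄p)(rm − r̄m) / 4 = 38.3675
Var(rm) = Σ(rm − r̄m)² / 4 = 26.2650
β = Cov / Var = 38.3675 / 26.2650 = 1.4608

1.461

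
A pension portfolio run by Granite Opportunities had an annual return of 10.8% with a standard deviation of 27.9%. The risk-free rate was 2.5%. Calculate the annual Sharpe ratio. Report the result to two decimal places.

Sharpe = (Rp − Rf) / σp = (10.8% − 2.5%) / 27.9% = 8.30% / 27.9% = 0.2975

0.30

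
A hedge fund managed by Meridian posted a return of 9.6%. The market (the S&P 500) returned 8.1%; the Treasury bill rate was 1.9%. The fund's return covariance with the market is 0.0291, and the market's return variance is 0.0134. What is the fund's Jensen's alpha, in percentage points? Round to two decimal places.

-5.76

β = Cov / Var = 0.0291 / 0.0134 = 2.1716
E[R] = Rf + β(Rm − Rf) = 1.9% + 2.1716 × (8.1% − 1.9%) = 15.3639%
α = Rp − E[R] = 9.6% − 15.3639% = -5.7639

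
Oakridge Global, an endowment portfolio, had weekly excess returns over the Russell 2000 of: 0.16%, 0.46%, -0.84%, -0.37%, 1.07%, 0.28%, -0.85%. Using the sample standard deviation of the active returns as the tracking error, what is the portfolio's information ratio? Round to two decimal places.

-0.02

r̄ = (0.16 + 0.46 − 0.84 − 0.37 + 1.07 + 0.28 − 0.85) / 7 = -0.0129%
Sample σ = √[Σ(r − r̄)² / 6] = √[3.0243 / 6] = √0.5041 = 0.7100%
IR = r̄ / tracking error = -0.0129 / 0.7100 = -0.0182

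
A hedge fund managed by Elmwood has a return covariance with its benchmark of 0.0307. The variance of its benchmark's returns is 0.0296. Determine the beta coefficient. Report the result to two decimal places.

β = Cov(Rp, Rm) / Var(Rm) = 0.0307 / 0.0296 = 1.0372

1.04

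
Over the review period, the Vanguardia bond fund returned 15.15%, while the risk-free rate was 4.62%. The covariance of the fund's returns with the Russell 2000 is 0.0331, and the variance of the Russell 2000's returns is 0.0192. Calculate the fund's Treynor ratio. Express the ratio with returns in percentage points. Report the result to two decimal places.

β = Cov / Var = 0.0331 / 0.0192 = 1.7240
Treynor = (Rp − Rf) / β = (15.15% − 4.62%) / 1.7240 = 10.53 / 1.7240 = 6.1079

6.11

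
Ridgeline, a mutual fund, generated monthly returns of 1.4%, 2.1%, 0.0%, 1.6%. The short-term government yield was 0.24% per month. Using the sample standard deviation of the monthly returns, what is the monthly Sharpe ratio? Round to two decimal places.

1.15

Mean return r̄ = 5.10 / 4 = 1.2750%
Σ(r − r̄)² = (1.4 − 1.2750)² + (2.1 − 1.2750)² + (0 − 1.2750)² + … = 2.4275
σ = √[2.4275 / 3] = 0.8995%
Sharpe = (r̄ − rf) / σ = (1.2750 − 0.24) / 0.8995 = 1.0350 / 0.8995 = 1.1506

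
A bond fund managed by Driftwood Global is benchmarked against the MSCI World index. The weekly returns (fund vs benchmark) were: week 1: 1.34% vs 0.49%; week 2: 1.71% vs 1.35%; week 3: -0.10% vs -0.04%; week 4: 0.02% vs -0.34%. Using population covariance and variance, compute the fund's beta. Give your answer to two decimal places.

1.14

r̄p = 0.7425%,  r̄m = 0.3650%
Cov = Σ(rp − r̄p)(rm − r̄m) / 4 = 0.4696
Var(rm) = Σ(rm − r̄m)² / 4 = 0.4117
β = Cov / Var = 0.4696 / 0.4117 = 1.1406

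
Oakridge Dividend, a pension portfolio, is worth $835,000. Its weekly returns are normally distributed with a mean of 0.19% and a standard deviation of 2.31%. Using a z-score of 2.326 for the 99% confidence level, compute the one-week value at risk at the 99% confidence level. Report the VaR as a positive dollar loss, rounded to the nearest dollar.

Return at the 99% tail: μ − z·σ = 0.19% − 2.326 × 2.31% = 0.19 − 5.37306 = -5.18306%
VaR = −(-5.18306%) × $835,000 = 5.18306% × $835,000 = $43,279

$43,279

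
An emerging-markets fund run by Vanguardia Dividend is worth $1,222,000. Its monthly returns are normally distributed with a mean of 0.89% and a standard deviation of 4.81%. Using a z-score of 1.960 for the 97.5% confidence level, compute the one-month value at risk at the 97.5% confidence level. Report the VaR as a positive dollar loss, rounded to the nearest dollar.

Return at the 97.5% tail: μ − z·σ = 0.89% − 1.960 × 4.81% = 0.89 − 9.4276 = -8.5376%
VaR = −(-8.5376%) × $1,222,000 = 8.5376% × $1,222,000 = $104,329

$104,329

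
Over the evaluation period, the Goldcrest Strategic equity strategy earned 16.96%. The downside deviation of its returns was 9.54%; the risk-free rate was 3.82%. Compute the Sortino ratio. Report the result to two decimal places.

1.38

Sortino = (Rp − Rf) / σd = (16.96% − 3.82%) / 9.54% = 13.14% / 9.54% = 1.3774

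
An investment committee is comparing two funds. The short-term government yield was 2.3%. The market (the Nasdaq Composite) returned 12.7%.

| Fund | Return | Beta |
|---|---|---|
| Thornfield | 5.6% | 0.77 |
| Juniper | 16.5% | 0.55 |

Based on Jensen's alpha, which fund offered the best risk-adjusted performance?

Thornfield: α = 5.6% − [2.3% + 0.77 × (12.7% − 2.3%)] = -4.708
Juniper: α = 16.5% − [2.3% + 0.55 × (12.7% − 2.3%)] = 8.480
Highest: Juniper (8.480).

Juniper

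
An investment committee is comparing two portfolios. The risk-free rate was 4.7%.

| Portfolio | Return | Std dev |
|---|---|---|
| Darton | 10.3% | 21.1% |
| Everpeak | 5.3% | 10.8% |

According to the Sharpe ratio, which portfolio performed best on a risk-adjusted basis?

Darton

Darton: Sharpe ratio = (10.3% − 4.7%) / 21.1% = 0.265
Everpeak: Sharpe ratio = (5.3% − 4.7%) / 10.8% = 0.056
Highest: Darton (0.265).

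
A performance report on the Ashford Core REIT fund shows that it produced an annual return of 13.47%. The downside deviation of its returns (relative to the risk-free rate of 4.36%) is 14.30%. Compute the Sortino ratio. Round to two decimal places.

Sortino = (Rp − Rf) / σd = (13.47% − 4.36%) / 14.30% = 9.11% / 14.30% = 0.6371

0.64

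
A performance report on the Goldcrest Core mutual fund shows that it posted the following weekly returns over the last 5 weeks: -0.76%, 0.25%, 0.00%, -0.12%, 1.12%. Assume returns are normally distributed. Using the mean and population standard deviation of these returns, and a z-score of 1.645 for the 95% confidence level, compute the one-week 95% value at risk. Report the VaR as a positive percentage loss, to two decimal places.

r̄ = (-0.76 + 0.25 + 0 − 0.12 + 1.12) / 5 = 0.0980%
Population σ = √[Σ(r − r̄)² / 5] = √[1.8609 / 5] = √0.3722 = 0.6101%
VaR = −(r̄ − z·σ) = −(0.0980 − 1.645 × 0.6101) = −(-0.9056) = 0.9056%

0.91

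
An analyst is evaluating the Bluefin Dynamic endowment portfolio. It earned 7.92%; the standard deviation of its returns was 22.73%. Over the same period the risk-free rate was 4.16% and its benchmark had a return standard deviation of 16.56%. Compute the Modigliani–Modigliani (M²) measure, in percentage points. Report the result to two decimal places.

Sharpe = (Rp − Rf) / σp = (7.92% − 4.16%) / 22.73% = 0.1654
M² = Rf + Sharpe × σm = 4.16% + 0.1654 × 16.56% = 6.8990%

6.90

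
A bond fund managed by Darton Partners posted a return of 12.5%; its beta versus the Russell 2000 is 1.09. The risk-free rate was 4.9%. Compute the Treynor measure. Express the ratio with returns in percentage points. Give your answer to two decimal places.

Treynor = (Rp − Rf) / β = (12.5% − 4.9%) / 1.09 = 7.60 / 1.09 = 6.9725

6.97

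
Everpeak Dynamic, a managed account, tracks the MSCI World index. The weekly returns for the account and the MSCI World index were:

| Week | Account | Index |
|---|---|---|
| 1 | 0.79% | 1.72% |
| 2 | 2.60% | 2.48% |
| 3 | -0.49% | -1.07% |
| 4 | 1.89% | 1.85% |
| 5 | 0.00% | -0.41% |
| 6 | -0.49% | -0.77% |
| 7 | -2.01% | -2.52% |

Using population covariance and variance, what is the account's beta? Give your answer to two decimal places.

0.82

r̄p = 0.3271%,  r̄m = 0.1829%
Cov = Σ(rp − r̄p)(rm − r̄m) / 7 = 2.4073
Var(rm) = Σ(rm − r̄m)² / 7 = 2.9362
β = Cov / Var = 2.4073 / 2.9362 = 0.8199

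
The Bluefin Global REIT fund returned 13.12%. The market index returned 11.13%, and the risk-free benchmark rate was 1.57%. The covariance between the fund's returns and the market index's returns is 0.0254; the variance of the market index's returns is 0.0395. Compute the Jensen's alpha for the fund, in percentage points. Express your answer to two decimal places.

β = Cov / Var = 0.0254 / 0.0395 = 0.6430
E[R] = Rf + β(Rm − Rf) = 1.57% + 0.6430 × (11.13% − 1.57%) = 7.7171%
α = Rp − E[R] = 13.12% − 7.7171% = 5.4029

5.40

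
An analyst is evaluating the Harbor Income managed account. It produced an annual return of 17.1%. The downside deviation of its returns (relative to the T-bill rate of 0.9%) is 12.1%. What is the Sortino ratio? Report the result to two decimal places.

Sortino = (Rp − Rf) / σd = (17.1% − 0.9%) / 12.1% = 16.20% / 12.1% = 1.3388

1.34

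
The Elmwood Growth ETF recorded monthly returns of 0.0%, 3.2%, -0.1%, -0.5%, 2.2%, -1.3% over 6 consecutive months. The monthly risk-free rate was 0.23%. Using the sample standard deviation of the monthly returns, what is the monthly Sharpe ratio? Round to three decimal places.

Mean return μ = 3.50 / 6 = 0.5833%
Sample std dev = √[14.9883 / 5] = 1.7314%
Sharpe = (μ − rf) / σ = (0.5833 − 0.23) / 1.7314 = 0.3533 / 1.7314 = 0.2041

0.204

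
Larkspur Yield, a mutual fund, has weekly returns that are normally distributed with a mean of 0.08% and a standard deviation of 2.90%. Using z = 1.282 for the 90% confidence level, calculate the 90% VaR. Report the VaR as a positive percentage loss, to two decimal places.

VaR (as % loss) = −(μ − z·σ) = −(0.08% − 1.282 × 2.90%) = −(-3.6378%) = 3.6378%

3.64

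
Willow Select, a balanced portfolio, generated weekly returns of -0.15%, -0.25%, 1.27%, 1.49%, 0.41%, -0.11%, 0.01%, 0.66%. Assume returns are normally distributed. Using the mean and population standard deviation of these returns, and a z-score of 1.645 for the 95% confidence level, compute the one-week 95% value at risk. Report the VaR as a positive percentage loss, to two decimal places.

0.62

r̄ = (-0.15 − 0.25 + 1.27 + 1.49 + 0.41 − 0.11 + 0.01 + 0.66) / 8 = 0.4163%
Σ(r − r̄)² = (-0.15 − 0.4163)² + (-0.25 − 0.4163)² + … = 3.1478
σ = √[3.1478 / 8] = 0.6273%
VaR = −(r̄ − z·σ) = −(0.4163 − 1.645 × 0.6273) = −(-0.6156) = 0.6156%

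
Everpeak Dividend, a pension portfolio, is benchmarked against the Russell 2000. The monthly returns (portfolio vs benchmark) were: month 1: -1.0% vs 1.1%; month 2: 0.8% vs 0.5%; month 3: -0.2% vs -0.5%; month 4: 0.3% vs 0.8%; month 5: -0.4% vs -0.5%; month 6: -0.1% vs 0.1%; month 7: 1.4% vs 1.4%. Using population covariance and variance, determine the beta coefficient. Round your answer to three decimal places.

0.433

r̄p = 0.1143%,  r̄m = 0.4143%
Cov = Σ(rp − r̄p)(rm − r̄m) / 7 = 0.2084
Var(rm) = Σ(rm − r̄m)² / 7 = 0.4812
β = Cov / Var = 0.2084 / 0.4812 = 0.4331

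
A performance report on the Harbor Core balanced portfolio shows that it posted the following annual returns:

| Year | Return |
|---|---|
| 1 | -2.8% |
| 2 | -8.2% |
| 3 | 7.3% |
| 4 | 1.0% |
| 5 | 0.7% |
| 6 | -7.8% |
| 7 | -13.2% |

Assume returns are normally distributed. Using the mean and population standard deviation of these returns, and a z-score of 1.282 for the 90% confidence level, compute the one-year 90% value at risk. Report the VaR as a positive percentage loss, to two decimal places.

11.53

Mean return r̄ = -23.00 / 7 = -3.2857%
Population std dev = √[289.3686 / 7] = 6.4295%
VaR = −(r̄ − z·σ) = −(-3.2857 − 1.282 × 6.4295) = −(-11.5283) = 11.5283%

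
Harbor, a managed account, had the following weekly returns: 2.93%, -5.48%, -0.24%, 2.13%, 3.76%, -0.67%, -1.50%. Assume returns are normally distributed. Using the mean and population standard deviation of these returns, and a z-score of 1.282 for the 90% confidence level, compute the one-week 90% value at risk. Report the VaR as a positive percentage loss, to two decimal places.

3.62

r̄ = (2.93 − 5.48 − 0.24 + 2.13 + 3.76 − 0.67 − 1.5) / 7 = 0.930 / 7 = 0.1329%
Population std dev = √[59.9227 / 7] = 2.9258%
VaR = −(r̄ − z·σ) = −(0.1329 − 1.282 × 2.9258) = −(-3.6180) = 3.6180%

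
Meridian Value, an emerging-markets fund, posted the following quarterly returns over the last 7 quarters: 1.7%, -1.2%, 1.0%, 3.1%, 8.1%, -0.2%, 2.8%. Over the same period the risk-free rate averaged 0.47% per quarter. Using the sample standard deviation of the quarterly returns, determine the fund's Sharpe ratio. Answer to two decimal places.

0.57

r̄ = (1.7 − 1.2 + 1 + 3.1 + 8.1 − 0.2 + 2.8) / 7 = 2.1857%
Sample σ = √[Σ(r − r̄)² / 6] = √[54.9886 / 6] = √9.1648 = 3.0273%
Sharpe = (r̄ − rf) / σ = (2.1857 − 0.47) / 3.0273 = 1.7157 / 3.0273 = 0.5667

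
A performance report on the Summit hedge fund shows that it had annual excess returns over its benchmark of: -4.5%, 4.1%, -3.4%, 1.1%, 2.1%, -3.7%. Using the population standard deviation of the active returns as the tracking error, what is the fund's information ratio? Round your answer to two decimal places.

r̄ = (-4.5 + 4.1 − 3.4 + 1.1 + 2.1 − 3.7) / 6 = -4.30 / 6 = -0.7167%
Σ(r − r̄)² = 64.8483; population σ = √(64.8483/6) = 3.2876%
IR = r̄ / tracking error = -0.7167 / 3.2876 = -0.2180

-0.22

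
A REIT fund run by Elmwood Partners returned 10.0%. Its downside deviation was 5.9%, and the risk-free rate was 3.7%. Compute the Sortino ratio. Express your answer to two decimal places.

Sortino = (Rp − Rf) / σd = (10.0% − 3.7%) / 5.9% = 6.30% / 5.9% = 1.0678

1.07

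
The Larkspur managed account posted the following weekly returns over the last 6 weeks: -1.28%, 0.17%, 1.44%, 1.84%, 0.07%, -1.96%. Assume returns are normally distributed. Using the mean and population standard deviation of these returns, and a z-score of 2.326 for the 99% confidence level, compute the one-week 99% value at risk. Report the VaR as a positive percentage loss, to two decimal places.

3.10

μ = (-1.28 + 0.17 + 1.44 + 1.84 + 0.07 − 1.96) / 6 = 0.0467%
Σ(r − μ)² = (-1.28 − 0.0467)² + (0.17 − 0.0467)² + (1.44 − 0.0467)² + … = 10.9599
σ = √[10.9599 / 6] = 1.3515%
VaR = −(μ − z·σ) = −(0.0467 − 2.326 × 1.3515) = −(-3.0969) = 3.0969%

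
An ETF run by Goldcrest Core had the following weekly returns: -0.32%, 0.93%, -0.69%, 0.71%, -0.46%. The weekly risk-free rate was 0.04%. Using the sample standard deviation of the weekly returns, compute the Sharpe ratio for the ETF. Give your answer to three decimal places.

r̄ = (-0.32 + 0.93 − 0.69 + 0.71 − 0.46) / 5 = 0.0340%
Sample std dev = √[2.1533 / 4] = 0.7337%
Sharpe = (r̄ − rf) / σ = (0.0340 − 0.04) / 0.7337 = -0.0060 / 0.7337 = -0.0082

-0.008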